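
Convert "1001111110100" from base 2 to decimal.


Input: "1001111110100" in base 2
Positional expansion:
  Digit '1' (value 1) x 2^12 = 4096
  Digit '0' (value 0) x 2^11 = 0
  Digit '0' (value 0) x 2^10 = 0
  Digit '1' (value 1) x 2^9 = 512
  Digit '1' (value 1) x 2^8 = 256
  Digit '1' (value 1) x 2^7 = 128
  Digit '1' (value 1) x 2^6 = 64
  Digit '1' (value 1) x 2^5 = 32
  Digit '1' (value 1) x 2^4 = 16
  Digit '0' (value 0) x 2^3 = 0
  Digit '1' (value 1) x 2^2 = 4
  Digit '0' (value 0) x 2^1 = 0
  Digit '0' (value 0) x 2^0 = 0
Sum = 5108

5108


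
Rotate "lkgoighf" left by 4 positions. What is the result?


Input: "lkgoighf", rotate left by 4
First 4 characters: "lkgo"
Remaining characters: "ighf"
Concatenate remaining + first: "ighf" + "lkgo" = "ighflkgo"

ighflkgo


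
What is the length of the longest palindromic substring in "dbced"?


Input: "dbced"
Checking substrings for palindromes:
  No multi-char palindromic substrings found
Longest palindromic substring: "d" with length 1

1


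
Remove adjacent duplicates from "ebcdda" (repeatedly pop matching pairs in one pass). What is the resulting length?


Input: ebcdda
Stack-based adjacent duplicate removal:
  Read 'e': push. Stack: e
  Read 'b': push. Stack: eb
  Read 'c': push. Stack: ebc
  Read 'd': push. Stack: ebcd
  Read 'd': matches stack top 'd' => pop. Stack: ebc
  Read 'a': push. Stack: ebca
Final stack: "ebca" (length 4)

4


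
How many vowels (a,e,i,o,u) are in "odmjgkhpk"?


Input: odmjgkhpk
Checking each character:
  'o' at position 0: vowel (running total: 1)
  'd' at position 1: consonant
  'm' at position 2: consonant
  'j' at position 3: consonant
  'g' at position 4: consonant
  'k' at position 5: consonant
  'h' at position 6: consonant
  'p' at position 7: consonant
  'k' at position 8: consonant
Total vowels: 1

1


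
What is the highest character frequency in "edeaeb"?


Input: edeaeb
Character counts:
  'a': 1
  'b': 1
  'd': 1
  'e': 3
Maximum frequency: 3

3


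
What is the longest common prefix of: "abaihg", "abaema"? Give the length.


Words: abaihg, abaema
  Position 0: all 'a' => match
  Position 1: all 'b' => match
  Position 2: all 'a' => match
  Position 3: ('i', 'e') => mismatch, stop
LCP = "aba" (length 3)

3


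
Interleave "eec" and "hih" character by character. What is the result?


Interleaving "eec" and "hih":
  Position 0: 'e' from first, 'h' from second => "eh"
  Position 1: 'e' from first, 'i' from second => "ei"
  Position 2: 'c' from first, 'h' from second => "ch"
Result: eheich

eheich


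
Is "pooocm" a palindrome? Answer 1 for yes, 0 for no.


Input: pooocm
Reversed: mcooop
  Compare pos 0 ('p') with pos 5 ('m'): MISMATCH
  Compare pos 1 ('o') with pos 4 ('c'): MISMATCH
  Compare pos 2 ('o') with pos 3 ('o'): match
Result: not a palindrome

0


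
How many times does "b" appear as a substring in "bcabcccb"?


Searching for "b" in "bcabcccb"
Scanning each position:
  Position 0: "b" => MATCH
  Position 1: "c" => no
  Position 2: "a" => no
  Position 3: "b" => MATCH
  Position 4: "c" => no
  Position 5: "c" => no
  Position 6: "c" => no
  Position 7: "b" => MATCH
Total occurrences: 3

3


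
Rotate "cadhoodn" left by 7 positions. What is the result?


Input: "cadhoodn", rotate left by 7
First 7 characters: "cadhood"
Remaining characters: "n"
Concatenate remaining + first: "n" + "cadhood" = "ncadhood"

ncadhood


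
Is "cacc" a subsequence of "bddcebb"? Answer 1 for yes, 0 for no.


Check if "cacc" is a subsequence of "bddcebb"
Greedy scan:
  Position 0 ('b'): no match needed
  Position 1 ('d'): no match needed
  Position 2 ('d'): no match needed
  Position 3 ('c'): matches sub[0] = 'c'
  Position 4 ('e'): no match needed
  Position 5 ('b'): no match needed
  Position 6 ('b'): no match needed
Only matched 1/4 characters => not a subsequence

0


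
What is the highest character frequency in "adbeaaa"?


Input: adbeaaa
Character counts:
  'a': 4
  'b': 1
  'd': 1
  'e': 1
Maximum frequency: 4

4


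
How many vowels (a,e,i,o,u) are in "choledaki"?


Input: choledaki
Checking each character:
  'c' at position 0: consonant
  'h' at position 1: consonant
  'o' at position 2: vowel (running total: 1)
  'l' at position 3: consonant
  'e' at position 4: vowel (running total: 2)
  'd' at position 5: consonant
  'a' at position 6: vowel (running total: 3)
  'k' at position 7: consonant
  'i' at position 8: vowel (running total: 4)
Total vowels: 4

4


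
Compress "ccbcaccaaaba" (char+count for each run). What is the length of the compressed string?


Input: ccbcaccaaaba
Runs:
  'c' x 2 => "c2"
  'b' x 1 => "b1"
  'c' x 1 => "c1"
  'a' x 1 => "a1"
  'c' x 2 => "c2"
  'a' x 3 => "a3"
  'b' x 1 => "b1"
  'a' x 1 => "a1"
Compressed: "c2b1c1a1c2a3b1a1"
Compressed length: 16

16


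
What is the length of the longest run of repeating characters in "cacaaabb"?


Input: "cacaaabb"
Scanning for longest run:
  Position 1 ('a'): new char, reset run to 1
  Position 2 ('c'): new char, reset run to 1
  Position 3 ('a'): new char, reset run to 1
  Position 4 ('a'): continues run of 'a', length=2
  Position 5 ('a'): continues run of 'a', length=3
  Position 6 ('b'): new char, reset run to 1
  Position 7 ('b'): continues run of 'b', length=2
Longest run: 'a' with length 3

3


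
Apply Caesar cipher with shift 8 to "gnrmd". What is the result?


Caesar cipher: shift "gnrmd" by 8
  'g' (pos 6) + 8 = pos 14 = 'o'
  'n' (pos 13) + 8 = pos 21 = 'v'
  'r' (pos 17) + 8 = pos 25 = 'z'
  'm' (pos 12) + 8 = pos 20 = 'u'
  'd' (pos 3) + 8 = pos 11 = 'l'
Result: ovzul

ovzul


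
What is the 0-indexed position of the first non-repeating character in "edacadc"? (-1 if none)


Input: edacadc
Character frequencies:
  'a': 2
  'c': 2
  'd': 2
  'e': 1
Scanning left to right for freq == 1:
  Position 0 ('e'): unique! => answer = 0

0


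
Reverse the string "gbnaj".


Input: gbnaj
Reading characters right to left:
  Position 4: 'j'
  Position 3: 'a'
  Position 2: 'n'
  Position 1: 'b'
  Position 0: 'g'
Reversed: janbg

janbg


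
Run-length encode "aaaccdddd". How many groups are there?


Input: aaaccdddd
Scanning for consecutive runs:
  Group 1: 'a' x 3 (positions 0-2)
  Group 2: 'c' x 2 (positions 3-4)
  Group 3: 'd' x 4 (positions 5-8)
Total groups: 3

3


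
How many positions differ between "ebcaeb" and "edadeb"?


Comparing "ebcaeb" and "edadeb" position by position:
  Position 0: 'e' vs 'e' => same
  Position 1: 'b' vs 'd' => DIFFER
  Position 2: 'c' vs 'a' => DIFFER
  Position 3: 'a' vs 'd' => DIFFER
  Position 4: 'e' vs 'e' => same
  Position 5: 'b' vs 'b' => same
Positions that differ: 3

3


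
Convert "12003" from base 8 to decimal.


Input: "12003" in base 8
Positional expansion:
  Digit '1' (value 1) x 8^4 = 4096
  Digit '2' (value 2) x 8^3 = 1024
  Digit '0' (value 0) x 8^2 = 0
  Digit '0' (value 0) x 8^1 = 0
  Digit '3' (value 3) x 8^0 = 3
Sum = 5123

5123


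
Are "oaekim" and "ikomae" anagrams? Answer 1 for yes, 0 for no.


Strings: "oaekim", "ikomae"
Sorted first:  aeikmo
Sorted second: aeikmo
Sorted forms match => anagrams

1


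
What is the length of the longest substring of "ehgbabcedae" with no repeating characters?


Input: "ehgbabcedae"
Sliding window (track last position of each char):
  Position 0 ('e'): window [0,0] length 1 -- new best
  Position 1 ('h'): window [0,1] length 2 -- new best
  Position 2 ('g'): window [0,2] length 3 -- new best
  Position 3 ('b'): window [0,3] length 4 -- new best
  Position 4 ('a'): window [0,4] length 5 -- new best
  Position 5 ('b'): repeat (last at 3), move window start to 4
  Position 5 ('b'): window [4,5] length 2
  Position 6 ('c'): window [4,6] length 3
  Position 7 ('e'): window [4,7] length 4
  Position 8 ('d'): window [4,8] length 5
  Position 9 ('a'): repeat (last at 4), move window start to 5
  Position 9 ('a'): window [5,9] length 5
  Position 10 ('e'): repeat (last at 7), move window start to 8
  Position 10 ('e'): window [8,10] length 3
Longest substring with no repeats: "ehgba" with length 5

5


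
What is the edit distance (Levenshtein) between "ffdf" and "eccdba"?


Computing edit distance: "ffdf" -> "eccdba"
DP table:
           e    c    c    d    b    a
      0    1    2    3    4    5    6
  f   1    1    2    3    4    5    6
  f   2    2    2    3    4    5    6
  d   3    3    3    3    3    4    5
  f   4    4    4    4    4    4    5
Edit distance = dp[4][6] = 5

5


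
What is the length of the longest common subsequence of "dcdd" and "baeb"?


LCS of "dcdd" and "baeb"
DP table:
           b    a    e    b
      0    0    0    0    0
  d   0    0    0    0    0
  c   0    0    0    0    0
  d   0    0    0    0    0
  d   0    0    0    0    0
LCS length = dp[4][4] = 0

0


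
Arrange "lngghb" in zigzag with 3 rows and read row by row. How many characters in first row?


Zigzag "lngghb" into 3 rows:
Placing characters:
  'l' => row 0
  'n' => row 1
  'g' => row 2
  'g' => row 1
  'h' => row 0
  'b' => row 1
Rows:
  Row 0: "lh"
  Row 1: "ngb"
  Row 2: "g"
First row length: 2

2


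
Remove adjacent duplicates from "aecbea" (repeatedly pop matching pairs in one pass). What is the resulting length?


Input: aecbea
Stack-based adjacent duplicate removal:
  Read 'a': push. Stack: a
  Read 'e': push. Stack: ae
  Read 'c': push. Stack: aec
  Read 'b': push. Stack: aecb
  Read 'e': push. Stack: aecbe
  Read 'a': push. Stack: aecbea
Final stack: "aecbea" (length 6)

6


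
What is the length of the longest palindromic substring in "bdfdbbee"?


Input: "bdfdbbee"
Checking substrings for palindromes:
  [0:5] "bdfdb" (len 5) => palindrome
  [1:4] "dfd" (len 3) => palindrome
  [4:6] "bb" (len 2) => palindrome
  [6:8] "ee" (len 2) => palindrome
Longest palindromic substring: "bdfdb" with length 5

5


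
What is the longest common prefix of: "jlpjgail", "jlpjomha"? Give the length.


Words: jlpjgail, jlpjomha
  Position 0: all 'j' => match
  Position 1: all 'l' => match
  Position 2: all 'p' => match
  Position 3: all 'j' => match
  Position 4: ('g', 'o') => mismatch, stop
LCP = "jlpj" (length 4)

4


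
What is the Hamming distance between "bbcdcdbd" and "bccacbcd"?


Comparing "bbcdcdbd" and "bccacbcd" position by position:
  Position 0: 'b' vs 'b' => same
  Position 1: 'b' vs 'c' => differ
  Position 2: 'c' vs 'c' => same
  Position 3: 'd' vs 'a' => differ
  Position 4: 'c' vs 'c' => same
  Position 5: 'd' vs 'b' => differ
  Position 6: 'b' vs 'c' => differ
  Position 7: 'd' vs 'd' => same
Total differences (Hamming distance): 4

4


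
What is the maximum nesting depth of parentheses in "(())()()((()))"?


Input: "(())()()((()))"
Tracking depth:
  Position 0 '(': depth becomes 1
  Position 1 '(': depth becomes 2
  Position 2 ')': depth becomes 1
  Position 3 ')': depth becomes 0
  Position 4 '(': depth becomes 1
  Position 5 ')': depth becomes 0
  Position 6 '(': depth becomes 1
  Position 7 ')': depth becomes 0
  Position 8 '(': depth becomes 1
  Position 9 '(': depth becomes 2
  Position 10 '(': depth becomes 3
  Position 11 ')': depth becomes 2
  Position 12 ')': depth becomes 1
  Position 13 ')': depth becomes 0
Maximum depth reached: 3

3


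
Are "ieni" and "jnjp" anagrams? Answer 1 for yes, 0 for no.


Strings: "ieni", "jnjp"
Sorted first:  eiin
Sorted second: jjnp
Differ at position 0: 'e' vs 'j' => not anagrams

0


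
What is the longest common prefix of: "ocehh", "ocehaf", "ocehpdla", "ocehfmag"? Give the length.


Words: ocehh, ocehaf, ocehpdla, ocehfmag
  Position 0: all 'o' => match
  Position 1: all 'c' => match
  Position 2: all 'e' => match
  Position 3: all 'h' => match
  Position 4: ('h', 'a', 'p', 'f') => mismatch, stop
LCP = "oceh" (length 4)

4


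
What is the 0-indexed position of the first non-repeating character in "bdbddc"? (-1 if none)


Input: bdbddc
Character frequencies:
  'b': 2
  'c': 1
  'd': 3
Scanning left to right for freq == 1:
  Position 0 ('b'): freq=2, skip
  Position 1 ('d'): freq=3, skip
  Position 2 ('b'): freq=2, skip
  Position 3 ('d'): freq=3, skip
  Position 4 ('d'): freq=3, skip
  Position 5 ('c'): unique! => answer = 5

5


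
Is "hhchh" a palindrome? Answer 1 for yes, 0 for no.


Input: hhchh
Reversed: hhchh
  Compare pos 0 ('h') with pos 4 ('h'): match
  Compare pos 1 ('h') with pos 3 ('h'): match
Result: palindrome

1


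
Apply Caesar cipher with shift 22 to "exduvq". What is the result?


Caesar cipher: shift "exduvq" by 22
  'e' (pos 4) + 22 = pos 0 = 'a'
  'x' (pos 23) + 22 = pos 19 = 't'
  'd' (pos 3) + 22 = pos 25 = 'z'
  'u' (pos 20) + 22 = pos 16 = 'q'
  'v' (pos 21) + 22 = pos 17 = 'r'
  'q' (pos 16) + 22 = pos 12 = 'm'
Result: atzqrm

atzqrm


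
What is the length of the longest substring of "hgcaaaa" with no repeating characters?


Input: "hgcaaaa"
Sliding window (track last position of each char):
  Position 0 ('h'): window [0,0] length 1 -- new best
  Position 1 ('g'): window [0,1] length 2 -- new best
  Position 2 ('c'): window [0,2] length 3 -- new best
  Position 3 ('a'): window [0,3] length 4 -- new best
  Position 4 ('a'): repeat (last at 3), move window start to 4
  Position 4 ('a'): window [4,4] length 1
  Position 5 ('a'): repeat (last at 4), move window start to 5
  Position 5 ('a'): window [5,5] length 1
  Position 6 ('a'): repeat (last at 5), move window start to 6
  Position 6 ('a'): window [6,6] length 1
Longest substring with no repeats: "hgca" with length 4

4


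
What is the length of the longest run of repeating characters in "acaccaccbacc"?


Input: "acaccaccbacc"
Scanning for longest run:
  Position 1 ('c'): new char, reset run to 1
  Position 2 ('a'): new char, reset run to 1
  Position 3 ('c'): new char, reset run to 1
  Position 4 ('c'): continues run of 'c', length=2
  Position 5 ('a'): new char, reset run to 1
  Position 6 ('c'): new char, reset run to 1
  Position 7 ('c'): continues run of 'c', length=2
  Position 8 ('b'): new char, reset run to 1
  Position 9 ('a'): new char, reset run to 1
  Position 10 ('c'): new char, reset run to 1
  Position 11 ('c'): continues run of 'c', length=2
Longest run: 'c' with length 2

2


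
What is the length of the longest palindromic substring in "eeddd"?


Input: "eeddd"
Checking substrings for palindromes:
  [2:5] "ddd" (len 3) => palindrome
  [0:2] "ee" (len 2) => palindrome
  [2:4] "dd" (len 2) => palindrome
  [3:5] "dd" (len 2) => palindrome
Longest palindromic substring: "ddd" with length 3

3


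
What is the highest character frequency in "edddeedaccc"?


Input: edddeedaccc
Character counts:
  'a': 1
  'c': 3
  'd': 4
  'e': 3
Maximum frequency: 4

4


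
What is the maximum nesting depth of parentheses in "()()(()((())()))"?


Input: "()()(()((())()))"
Tracking depth:
  Position 0 '(': depth becomes 1
  Position 1 ')': depth becomes 0
  Position 2 '(': depth becomes 1
  Position 3 ')': depth becomes 0
  Position 4 '(': depth becomes 1
  Position 5 '(': depth becomes 2
  Position 6 ')': depth becomes 1
  Position 7 '(': depth becomes 2
  Position 8 '(': depth becomes 3
  Position 9 '(': depth becomes 4
  Position 10 ')': depth becomes 3
  Position 11 ')': depth becomes 2
  Position 12 '(': depth becomes 3
  Position 13 ')': depth becomes 2
  Position 14 ')': depth becomes 1
  Position 15 ')': depth becomes 0
Maximum depth reached: 4

4


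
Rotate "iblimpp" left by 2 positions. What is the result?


Input: "iblimpp", rotate left by 2
First 2 characters: "ib"
Remaining characters: "limpp"
Concatenate remaining + first: "limpp" + "ib" = "limppib"

limppib


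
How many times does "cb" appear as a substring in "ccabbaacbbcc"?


Searching for "cb" in "ccabbaacbbcc"
Scanning each position:
  Position 0: "cc" => no
  Position 1: "ca" => no
  Position 2: "ab" => no
  Position 3: "bb" => no
  Position 4: "ba" => no
  Position 5: "aa" => no
  Position 6: "ac" => no
  Position 7: "cb" => MATCH
  Position 8: "bb" => no
  Position 9: "bc" => no
  Position 10: "cc" => no
Total occurrences: 1

1


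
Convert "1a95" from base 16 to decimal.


Input: "1a95" in base 16
Positional expansion:
  Digit '1' (value 1) x 16^3 = 4096
  Digit 'a' (value 10) x 16^2 = 2560
  Digit '9' (value 9) x 16^1 = 144
  Digit '5' (value 5) x 16^0 = 5
Sum = 6805

6805


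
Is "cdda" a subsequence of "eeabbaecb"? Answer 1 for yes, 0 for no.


Check if "cdda" is a subsequence of "eeabbaecb"
Greedy scan:
  Position 0 ('e'): no match needed
  Position 1 ('e'): no match needed
  Position 2 ('a'): no match needed
  Position 3 ('b'): no match needed
  Position 4 ('b'): no match needed
  Position 5 ('a'): no match needed
  Position 6 ('e'): no match needed
  Position 7 ('c'): matches sub[0] = 'c'
  Position 8 ('b'): no match needed
Only matched 1/4 characters => not a subsequence

0


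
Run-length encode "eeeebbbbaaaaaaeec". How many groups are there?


Input: eeeebbbbaaaaaaeec
Scanning for consecutive runs:
  Group 1: 'e' x 4 (positions 0-3)
  Group 2: 'b' x 4 (positions 4-7)
  Group 3: 'a' x 6 (positions 8-13)
  Group 4: 'e' x 2 (positions 14-15)
  Group 5: 'c' x 1 (positions 16-16)
Total groups: 5

5


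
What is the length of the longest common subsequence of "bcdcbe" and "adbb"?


LCS of "bcdcbe" and "adbb"
DP table:
           a    d    b    b
      0    0    0    0    0
  b   0    0    0    1    1
  c   0    0    0    1    1
  d   0    0    1    1    1
  c   0    0    1    1    1
  b   0    0    1    2    2
  e   0    0    1    2    2
LCS length = dp[6][4] = 2

2


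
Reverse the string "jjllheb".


Input: jjllheb
Reading characters right to left:
  Position 6: 'b'
  Position 5: 'e'
  Position 4: 'h'
  Position 3: 'l'
  Position 2: 'l'
  Position 1: 'j'
  Position 0: 'j'
Reversed: behlljj

behlljj


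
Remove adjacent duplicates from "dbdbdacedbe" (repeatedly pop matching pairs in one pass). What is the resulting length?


Input: dbdbdacedbe
Stack-based adjacent duplicate removal:
  Read 'd': push. Stack: d
  Read 'b': push. Stack: db
  Read 'd': push. Stack: dbd
  Read 'b': push. Stack: dbdb
  Read 'd': push. Stack: dbdbd
  Read 'a': push. Stack: dbdbda
  Read 'c': push. Stack: dbdbdac
  Read 'e': push. Stack: dbdbdace
  Read 'd': push. Stack: dbdbdaced
  Read 'b': push. Stack: dbdbdacedb
  Read 'e': push. Stack: dbdbdacedbe
Final stack: "dbdbdacedbe" (length 11)

11


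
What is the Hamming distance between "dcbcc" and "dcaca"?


Comparing "dcbcc" and "dcaca" position by position:
  Position 0: 'd' vs 'd' => same
  Position 1: 'c' vs 'c' => same
  Position 2: 'b' vs 'a' => differ
  Position 3: 'c' vs 'c' => same
  Position 4: 'c' vs 'a' => differ
Total differences (Hamming distance): 2

2


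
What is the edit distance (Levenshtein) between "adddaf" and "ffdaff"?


Computing edit distance: "adddaf" -> "ffdaff"
DP table:
           f    f    d    a    f    f
      0    1    2    3    4    5    6
  a   1    1    2    3    3    4    5
  d   2    2    2    2    3    4    5
  d   3    3    3    2    3    4    5
  d   4    4    4    3    3    4    5
  a   5    5    5    4    3    4    5
  f   6    5    5    5    4    3    4
Edit distance = dp[6][6] = 4

4


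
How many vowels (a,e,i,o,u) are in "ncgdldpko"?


Input: ncgdldpko
Checking each character:
  'n' at position 0: consonant
  'c' at position 1: consonant
  'g' at position 2: consonant
  'd' at position 3: consonant
  'l' at position 4: consonant
  'd' at position 5: consonant
  'p' at position 6: consonant
  'k' at position 7: consonant
  'o' at position 8: vowel (running total: 1)
Total vowels: 1

1


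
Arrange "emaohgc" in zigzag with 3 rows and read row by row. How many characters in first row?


Zigzag "emaohgc" into 3 rows:
Placing characters:
  'e' => row 0
  'm' => row 1
  'a' => row 2
  'o' => row 1
  'h' => row 0
  'g' => row 1
  'c' => row 2
Rows:
  Row 0: "eh"
  Row 1: "mog"
  Row 2: "ac"
First row length: 2

2


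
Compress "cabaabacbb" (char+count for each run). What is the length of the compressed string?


Input: cabaabacbb
Runs:
  'c' x 1 => "c1"
  'a' x 1 => "a1"
  'b' x 1 => "b1"
  'a' x 2 => "a2"
  'b' x 1 => "b1"
  'a' x 1 => "a1"
  'c' x 1 => "c1"
  'b' x 2 => "b2"
Compressed: "c1a1b1a2b1a1c1b2"
Compressed length: 16

16


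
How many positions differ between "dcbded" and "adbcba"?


Comparing "dcbded" and "adbcba" position by position:
  Position 0: 'd' vs 'a' => DIFFER
  Position 1: 'c' vs 'd' => DIFFER
  Position 2: 'b' vs 'b' => same
  Position 3: 'd' vs 'c' => DIFFER
  Position 4: 'e' vs 'b' => DIFFER
  Position 5: 'd' vs 'a' => DIFFER
Positions that differ: 5

5


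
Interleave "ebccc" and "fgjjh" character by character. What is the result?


Interleaving "ebccc" and "fgjjh":
  Position 0: 'e' from first, 'f' from second => "ef"
  Position 1: 'b' from first, 'g' from second => "bg"
  Position 2: 'c' from first, 'j' from second => "cj"
  Position 3: 'c' from first, 'j' from second => "cj"
  Position 4: 'c' from first, 'h' from second => "ch"
Result: efbgcjcjch

efbgcjcjch


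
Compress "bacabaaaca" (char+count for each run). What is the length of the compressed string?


Input: bacabaaaca
Runs:
  'b' x 1 => "b1"
  'a' x 1 => "a1"
  'c' x 1 => "c1"
  'a' x 1 => "a1"
  'b' x 1 => "b1"
  'a' x 3 => "a3"
  'c' x 1 => "c1"
  'a' x 1 => "a1"
Compressed: "b1a1c1a1b1a3c1a1"
Compressed length: 16

16


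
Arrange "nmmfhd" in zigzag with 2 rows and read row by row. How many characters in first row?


Zigzag "nmmfhd" into 2 rows:
Placing characters:
  'n' => row 0
  'm' => row 1
  'm' => row 0
  'f' => row 1
  'h' => row 0
  'd' => row 1
Rows:
  Row 0: "nmh"
  Row 1: "mfd"
First row length: 3

3


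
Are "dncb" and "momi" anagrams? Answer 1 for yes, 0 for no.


Strings: "dncb", "momi"
Sorted first:  bcdn
Sorted second: immo
Differ at position 0: 'b' vs 'i' => not anagrams

0


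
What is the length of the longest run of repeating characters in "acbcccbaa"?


Input: "acbcccbaa"
Scanning for longest run:
  Position 1 ('c'): new char, reset run to 1
  Position 2 ('b'): new char, reset run to 1
  Position 3 ('c'): new char, reset run to 1
  Position 4 ('c'): continues run of 'c', length=2
  Position 5 ('c'): continues run of 'c', length=3
  Position 6 ('b'): new char, reset run to 1
  Position 7 ('a'): new char, reset run to 1
  Position 8 ('a'): continues run of 'a', length=2
Longest run: 'c' with length 3

3


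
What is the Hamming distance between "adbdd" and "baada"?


Comparing "adbdd" and "baada" position by position:
  Position 0: 'a' vs 'b' => differ
  Position 1: 'd' vs 'a' => differ
  Position 2: 'b' vs 'a' => differ
  Position 3: 'd' vs 'd' => same
  Position 4: 'd' vs 'a' => differ
Total differences (Hamming distance): 4

4


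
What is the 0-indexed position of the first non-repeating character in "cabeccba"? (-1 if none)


Input: cabeccba
Character frequencies:
  'a': 2
  'b': 2
  'c': 3
  'e': 1
Scanning left to right for freq == 1:
  Position 0 ('c'): freq=3, skip
  Position 1 ('a'): freq=2, skip
  Position 2 ('b'): freq=2, skip
  Position 3 ('e'): unique! => answer = 3

3


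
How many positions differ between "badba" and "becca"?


Comparing "badba" and "becca" position by position:
  Position 0: 'b' vs 'b' => same
  Position 1: 'a' vs 'e' => DIFFER
  Position 2: 'd' vs 'c' => DIFFER
  Position 3: 'b' vs 'c' => DIFFER
  Position 4: 'a' vs 'a' => same
Positions that differ: 3

3


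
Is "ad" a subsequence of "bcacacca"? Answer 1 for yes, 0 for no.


Check if "ad" is a subsequence of "bcacacca"
Greedy scan:
  Position 0 ('b'): no match needed
  Position 1 ('c'): no match needed
  Position 2 ('a'): matches sub[0] = 'a'
  Position 3 ('c'): no match needed
  Position 4 ('a'): no match needed
  Position 5 ('c'): no match needed
  Position 6 ('c'): no match needed
  Position 7 ('a'): no match needed
Only matched 1/2 characters => not a subsequence

0


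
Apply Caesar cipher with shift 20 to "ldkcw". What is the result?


Caesar cipher: shift "ldkcw" by 20
  'l' (pos 11) + 20 = pos 5 = 'f'
  'd' (pos 3) + 20 = pos 23 = 'x'
  'k' (pos 10) + 20 = pos 4 = 'e'
  'c' (pos 2) + 20 = pos 22 = 'w'
  'w' (pos 22) + 20 = pos 16 = 'q'
Result: fxewq

fxewq


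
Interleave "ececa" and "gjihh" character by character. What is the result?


Interleaving "ececa" and "gjihh":
  Position 0: 'e' from first, 'g' from second => "eg"
  Position 1: 'c' from first, 'j' from second => "cj"
  Position 2: 'e' from first, 'i' from second => "ei"
  Position 3: 'c' from first, 'h' from second => "ch"
  Position 4: 'a' from first, 'h' from second => "ah"
Result: egcjeichah

egcjeichah


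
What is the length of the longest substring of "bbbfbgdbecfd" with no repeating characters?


Input: "bbbfbgdbecfd"
Sliding window (track last position of each char):
  Position 0 ('b'): window [0,0] length 1 -- new best
  Position 1 ('b'): repeat (last at 0), move window start to 1
  Position 1 ('b'): window [1,1] length 1
  Position 2 ('b'): repeat (last at 1), move window start to 2
  Position 2 ('b'): window [2,2] length 1
  Position 3 ('f'): window [2,3] length 2 -- new best
  Position 4 ('b'): repeat (last at 2), move window start to 3
  Position 4 ('b'): window [3,4] length 2
  Position 5 ('g'): window [3,5] length 3 -- new best
  Position 6 ('d'): window [3,6] length 4 -- new best
  Position 7 ('b'): repeat (last at 4), move window start to 5
  Position 7 ('b'): window [5,7] length 3
  Position 8 ('e'): window [5,8] length 4
  Position 9 ('c'): window [5,9] length 5 -- new best
  Position 10 ('f'): window [5,10] length 6 -- new best
  Position 11 ('d'): repeat (last at 6), move window start to 7
  Position 11 ('d'): window [7,11] length 5
Longest substring with no repeats: "gdbecf" with length 6

6


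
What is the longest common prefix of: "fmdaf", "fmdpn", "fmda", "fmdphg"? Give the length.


Words: fmdaf, fmdpn, fmda, fmdphg
  Position 0: all 'f' => match
  Position 1: all 'm' => match
  Position 2: all 'd' => match
  Position 3: ('a', 'p', 'a', 'p') => mismatch, stop
LCP = "fmd" (length 3)

3


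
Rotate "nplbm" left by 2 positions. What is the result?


Input: "nplbm", rotate left by 2
First 2 characters: "np"
Remaining characters: "lbm"
Concatenate remaining + first: "lbm" + "np" = "lbmnp"

lbmnp


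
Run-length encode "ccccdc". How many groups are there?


Input: ccccdc
Scanning for consecutive runs:
  Group 1: 'c' x 4 (positions 0-3)
  Group 2: 'd' x 1 (positions 4-4)
  Group 3: 'c' x 1 (positions 5-5)
Total groups: 3

3


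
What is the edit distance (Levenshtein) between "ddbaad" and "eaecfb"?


Computing edit distance: "ddbaad" -> "eaecfb"
DP table:
           e    a    e    c    f    b
      0    1    2    3    4    5    6
  d   1    1    2    3    4    5    6
  d   2    2    2    3    4    5    6
  b   3    3    3    3    4    5    5
  a   4    4    3    4    4    5    6
  a   5    5    4    4    5    5    6
  d   6    6    5    5    5    6    6
Edit distance = dp[6][6] = 6

6


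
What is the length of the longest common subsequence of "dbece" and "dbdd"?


LCS of "dbece" and "dbdd"
DP table:
           d    b    d    d
      0    0    0    0    0
  d   0    1    1    1    1
  b   0    1    2    2    2
  e   0    1    2    2    2
  c   0    1    2    2    2
  e   0    1    2    2    2
LCS length = dp[5][4] = 2

2


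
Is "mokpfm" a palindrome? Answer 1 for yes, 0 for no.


Input: mokpfm
Reversed: mfpkom
  Compare pos 0 ('m') with pos 5 ('m'): match
  Compare pos 1 ('o') with pos 4 ('f'): MISMATCH
  Compare pos 2 ('k') with pos 3 ('p'): MISMATCH
Result: not a palindrome

0


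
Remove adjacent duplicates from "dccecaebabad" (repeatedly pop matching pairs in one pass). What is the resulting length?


Input: dccecaebabad
Stack-based adjacent duplicate removal:
  Read 'd': push. Stack: d
  Read 'c': push. Stack: dc
  Read 'c': matches stack top 'c' => pop. Stack: d
  Read 'e': push. Stack: de
  Read 'c': push. Stack: dec
  Read 'a': push. Stack: deca
  Read 'e': push. Stack: decae
  Read 'b': push. Stack: decaeb
  Read 'a': push. Stack: decaeba
  Read 'b': push. Stack: decaebab
  Read 'a': push. Stack: decaebaba
  Read 'd': push. Stack: decaebabad
Final stack: "decaebabad" (length 10)

10


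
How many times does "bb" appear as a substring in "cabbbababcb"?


Searching for "bb" in "cabbbababcb"
Scanning each position:
  Position 0: "ca" => no
  Position 1: "ab" => no
  Position 2: "bb" => MATCH
  Position 3: "bb" => MATCH
  Position 4: "ba" => no
  Position 5: "ab" => no
  Position 6: "ba" => no
  Position 7: "ab" => no
  Position 8: "bc" => no
  Position 9: "cb" => no
Total occurrences: 2

2


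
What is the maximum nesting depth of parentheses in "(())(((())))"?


Input: "(())(((())))"
Tracking depth:
  Position 0 '(': depth becomes 1
  Position 1 '(': depth becomes 2
  Position 2 ')': depth becomes 1
  Position 3 ')': depth becomes 0
  Position 4 '(': depth becomes 1
  Position 5 '(': depth becomes 2
  Position 6 '(': depth becomes 3
  Position 7 '(': depth becomes 4
  Position 8 ')': depth becomes 3
  Position 9 ')': depth becomes 2
  Position 10 ')': depth becomes 1
  Position 11 ')': depth becomes 0
Maximum depth reached: 4

4


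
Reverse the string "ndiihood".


Input: ndiihood
Reading characters right to left:
  Position 7: 'd'
  Position 6: 'o'
  Position 5: 'o'
  Position 4: 'h'
  Position 3: 'i'
  Position 2: 'i'
  Position 1: 'd'
  Position 0: 'n'
Reversed: doohiidn

doohiidn


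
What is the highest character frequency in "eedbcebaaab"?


Input: eedbcebaaab
Character counts:
  'a': 3
  'b': 3
  'c': 1
  'd': 1
  'e': 3
Maximum frequency: 3

3


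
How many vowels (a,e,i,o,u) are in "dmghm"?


Input: dmghm
Checking each character:
  'd' at position 0: consonant
  'm' at position 1: consonant
  'g' at position 2: consonant
  'h' at position 3: consonant
  'm' at position 4: consonant
Total vowels: 0

0


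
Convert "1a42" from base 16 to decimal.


Input: "1a42" in base 16
Positional expansion:
  Digit '1' (value 1) x 16^3 = 4096
  Digit 'a' (value 10) x 16^2 = 2560
  Digit '4' (value 4) x 16^1 = 64
  Digit '2' (value 2) x 16^0 = 2
Sum = 6722

6722


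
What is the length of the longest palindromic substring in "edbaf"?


Input: "edbaf"
Checking substrings for palindromes:
  No multi-char palindromic substrings found
Longest palindromic substring: "e" with length 1

1


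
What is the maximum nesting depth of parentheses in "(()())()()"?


Input: "(()())()()"
Tracking depth:
  Position 0 '(': depth becomes 1
  Position 1 '(': depth becomes 2
  Position 2 ')': depth becomes 1
  Position 3 '(': depth becomes 2
  Position 4 ')': depth becomes 1
  Position 5 ')': depth becomes 0
  Position 6 '(': depth becomes 1
  Position 7 ')': depth becomes 0
  Position 8 '(': depth becomes 1
  Position 9 ')': depth becomes 0
Maximum depth reached: 2

2


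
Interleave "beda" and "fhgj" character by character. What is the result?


Interleaving "beda" and "fhgj":
  Position 0: 'b' from first, 'f' from second => "bf"
  Position 1: 'e' from first, 'h' from second => "eh"
  Position 2: 'd' from first, 'g' from second => "dg"
  Position 3: 'a' from first, 'j' from second => "aj"
Result: bfehdgaj

bfehdgaj


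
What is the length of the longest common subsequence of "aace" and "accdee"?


LCS of "aace" and "accdee"
DP table:
           a    c    c    d    e    e
      0    0    0    0    0    0    0
  a   0    1    1    1    1    1    1
  a   0    1    1    1    1    1    1
  c   0    1    2    2    2    2    2
  e   0    1    2    2    2    3    3
LCS length = dp[4][6] = 3

3


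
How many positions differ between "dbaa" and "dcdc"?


Comparing "dbaa" and "dcdc" position by position:
  Position 0: 'd' vs 'd' => same
  Position 1: 'b' vs 'c' => DIFFER
  Position 2: 'a' vs 'd' => DIFFER
  Position 3: 'a' vs 'c' => DIFFER
Positions that differ: 3

3


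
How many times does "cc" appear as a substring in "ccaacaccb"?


Searching for "cc" in "ccaacaccb"
Scanning each position:
  Position 0: "cc" => MATCH
  Position 1: "ca" => no
  Position 2: "aa" => no
  Position 3: "ac" => no
  Position 4: "ca" => no
  Position 5: "ac" => no
  Position 6: "cc" => MATCH
  Position 7: "cb" => no
Total occurrences: 2

2


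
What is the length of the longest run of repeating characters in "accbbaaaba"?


Input: "accbbaaaba"
Scanning for longest run:
  Position 1 ('c'): new char, reset run to 1
  Position 2 ('c'): continues run of 'c', length=2
  Position 3 ('b'): new char, reset run to 1
  Position 4 ('b'): continues run of 'b', length=2
  Position 5 ('a'): new char, reset run to 1
  Position 6 ('a'): continues run of 'a', length=2
  Position 7 ('a'): continues run of 'a', length=3
  Position 8 ('b'): new char, reset run to 1
  Position 9 ('a'): new char, reset run to 1
Longest run: 'a' with length 3

3


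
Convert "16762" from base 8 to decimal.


Input: "16762" in base 8
Positional expansion:
  Digit '1' (value 1) x 8^4 = 4096
  Digit '6' (value 6) x 8^3 = 3072
  Digit '7' (value 7) x 8^2 = 448
  Digit '6' (value 6) x 8^1 = 48
  Digit '2' (value 2) x 8^0 = 2
Sum = 7666

7666


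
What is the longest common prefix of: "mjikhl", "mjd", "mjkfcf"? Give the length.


Words: mjikhl, mjd, mjkfcf
  Position 0: all 'm' => match
  Position 1: all 'j' => match
  Position 2: ('i', 'd', 'k') => mismatch, stop
LCP = "mj" (length 2)

2


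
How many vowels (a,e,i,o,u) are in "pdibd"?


Input: pdibd
Checking each character:
  'p' at position 0: consonant
  'd' at position 1: consonant
  'i' at position 2: vowel (running total: 1)
  'b' at position 3: consonant
  'd' at position 4: consonant
Total vowels: 1

1


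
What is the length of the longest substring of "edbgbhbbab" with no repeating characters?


Input: "edbgbhbbab"
Sliding window (track last position of each char):
  Position 0 ('e'): window [0,0] length 1 -- new best
  Position 1 ('d'): window [0,1] length 2 -- new best
  Position 2 ('b'): window [0,2] length 3 -- new best
  Position 3 ('g'): window [0,3] length 4 -- new best
  Position 4 ('b'): repeat (last at 2), move window start to 3
  Position 4 ('b'): window [3,4] length 2
  Position 5 ('h'): window [3,5] length 3
  Position 6 ('b'): repeat (last at 4), move window start to 5
  Position 6 ('b'): window [5,6] length 2
  Position 7 ('b'): repeat (last at 6), move window start to 7
  Position 7 ('b'): window [7,7] length 1
  Position 8 ('a'): window [7,8] length 2
  Position 9 ('b'): repeat (last at 7), move window start to 8
  Position 9 ('b'): window [8,9] length 2
Longest substring with no repeats: "edbg" with length 4

4


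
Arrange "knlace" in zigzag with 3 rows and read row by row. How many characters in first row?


Zigzag "knlace" into 3 rows:
Placing characters:
  'k' => row 0
  'n' => row 1
  'l' => row 2
  'a' => row 1
  'c' => row 0
  'e' => row 1
Rows:
  Row 0: "kc"
  Row 1: "nae"
  Row 2: "l"
First row length: 2

2


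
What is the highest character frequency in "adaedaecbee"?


Input: adaedaecbee
Character counts:
  'a': 3
  'b': 1
  'c': 1
  'd': 2
  'e': 4
Maximum frequency: 4

4


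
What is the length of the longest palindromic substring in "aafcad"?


Input: "aafcad"
Checking substrings for palindromes:
  [0:2] "aa" (len 2) => palindrome
Longest palindromic substring: "aa" with length 2

2


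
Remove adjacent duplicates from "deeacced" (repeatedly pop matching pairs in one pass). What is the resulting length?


Input: deeacced
Stack-based adjacent duplicate removal:
  Read 'd': push. Stack: d
  Read 'e': push. Stack: de
  Read 'e': matches stack top 'e' => pop. Stack: d
  Read 'a': push. Stack: da
  Read 'c': push. Stack: dac
  Read 'c': matches stack top 'c' => pop. Stack: da
  Read 'e': push. Stack: dae
  Read 'd': push. Stack: daed
Final stack: "daed" (length 4)

4


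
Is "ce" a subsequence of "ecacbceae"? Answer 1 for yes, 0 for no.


Check if "ce" is a subsequence of "ecacbceae"
Greedy scan:
  Position 0 ('e'): no match needed
  Position 1 ('c'): matches sub[0] = 'c'
  Position 2 ('a'): no match needed
  Position 3 ('c'): no match needed
  Position 4 ('b'): no match needed
  Position 5 ('c'): no match needed
  Position 6 ('e'): matches sub[1] = 'e'
  Position 7 ('a'): no match needed
  Position 8 ('e'): no match needed
All 2 characters matched => is a subsequence

1


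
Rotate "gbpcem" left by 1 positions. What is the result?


Input: "gbpcem", rotate left by 1
First 1 characters: "g"
Remaining characters: "bpcem"
Concatenate remaining + first: "bpcem" + "g" = "bpcemg"

bpcemg


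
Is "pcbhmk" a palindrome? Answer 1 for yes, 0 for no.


Input: pcbhmk
Reversed: kmhbcp
  Compare pos 0 ('p') with pos 5 ('k'): MISMATCH
  Compare pos 1 ('c') with pos 4 ('m'): MISMATCH
  Compare pos 2 ('b') with pos 3 ('h'): MISMATCH
Result: not a palindrome

0


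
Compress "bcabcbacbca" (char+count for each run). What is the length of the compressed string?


Input: bcabcbacbca
Runs:
  'b' x 1 => "b1"
  'c' x 1 => "c1"
  'a' x 1 => "a1"
  'b' x 1 => "b1"
  'c' x 1 => "c1"
  'b' x 1 => "b1"
  'a' x 1 => "a1"
  'c' x 1 => "c1"
  'b' x 1 => "b1"
  'c' x 1 => "c1"
  'a' x 1 => "a1"
Compressed: "b1c1a1b1c1b1a1c1b1c1a1"
Compressed length: 22

22


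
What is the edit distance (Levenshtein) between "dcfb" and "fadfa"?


Computing edit distance: "dcfb" -> "fadfa"
DP table:
           f    a    d    f    a
      0    1    2    3    4    5
  d   1    1    2    2    3    4
  c   2    2    2    3    3    4
  f   3    2    3    3    3    4
  b   4    3    3    4    4    4
Edit distance = dp[4][5] = 4

4


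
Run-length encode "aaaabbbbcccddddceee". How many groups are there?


Input: aaaabbbbcccddddceee
Scanning for consecutive runs:
  Group 1: 'a' x 4 (positions 0-3)
  Group 2: 'b' x 4 (positions 4-7)
  Group 3: 'c' x 3 (positions 8-10)
  Group 4: 'd' x 4 (positions 11-14)
  Group 5: 'c' x 1 (positions 15-15)
  Group 6: 'e' x 3 (positions 16-18)
Total groups: 6

6


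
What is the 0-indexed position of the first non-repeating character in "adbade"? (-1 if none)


Input: adbade
Character frequencies:
  'a': 2
  'b': 1
  'd': 2
  'e': 1
Scanning left to right for freq == 1:
  Position 0 ('a'): freq=2, skip
  Position 1 ('d'): freq=2, skip
  Position 2 ('b'): unique! => answer = 2

2


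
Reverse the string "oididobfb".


Input: oididobfb
Reading characters right to left:
  Position 8: 'b'
  Position 7: 'f'
  Position 6: 'b'
  Position 5: 'o'
  Position 4: 'd'
  Position 3: 'i'
  Position 2: 'd'
  Position 1: 'i'
  Position 0: 'o'
Reversed: bfbodidio

bfbodidio


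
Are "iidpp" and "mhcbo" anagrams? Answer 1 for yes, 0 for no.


Strings: "iidpp", "mhcbo"
Sorted first:  diipp
Sorted second: bchmo
Differ at position 0: 'd' vs 'b' => not anagrams

0


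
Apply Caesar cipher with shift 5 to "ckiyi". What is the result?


Caesar cipher: shift "ckiyi" by 5
  'c' (pos 2) + 5 = pos 7 = 'h'
  'k' (pos 10) + 5 = pos 15 = 'p'
  'i' (pos 8) + 5 = pos 13 = 'n'
  'y' (pos 24) + 5 = pos 3 = 'd'
  'i' (pos 8) + 5 = pos 13 = 'n'
Result: hpndn

hpndn


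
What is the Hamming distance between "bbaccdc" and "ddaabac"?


Comparing "bbaccdc" and "ddaabac" position by position:
  Position 0: 'b' vs 'd' => differ
  Position 1: 'b' vs 'd' => differ
  Position 2: 'a' vs 'a' => same
  Position 3: 'c' vs 'a' => differ
  Position 4: 'c' vs 'b' => differ
  Position 5: 'd' vs 'a' => differ
  Position 6: 'c' vs 'c' => same
Total differences (Hamming distance): 5

5


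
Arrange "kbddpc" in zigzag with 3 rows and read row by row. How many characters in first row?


Zigzag "kbddpc" into 3 rows:
Placing characters:
  'k' => row 0
  'b' => row 1
  'd' => row 2
  'd' => row 1
  'p' => row 0
  'c' => row 1
Rows:
  Row 0: "kp"
  Row 1: "bdc"
  Row 2: "d"
First row length: 2

2


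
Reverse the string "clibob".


Input: clibob
Reading characters right to left:
  Position 5: 'b'
  Position 4: 'o'
  Position 3: 'b'
  Position 2: 'i'
  Position 1: 'l'
  Position 0: 'c'
Reversed: bobilc

bobilc
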